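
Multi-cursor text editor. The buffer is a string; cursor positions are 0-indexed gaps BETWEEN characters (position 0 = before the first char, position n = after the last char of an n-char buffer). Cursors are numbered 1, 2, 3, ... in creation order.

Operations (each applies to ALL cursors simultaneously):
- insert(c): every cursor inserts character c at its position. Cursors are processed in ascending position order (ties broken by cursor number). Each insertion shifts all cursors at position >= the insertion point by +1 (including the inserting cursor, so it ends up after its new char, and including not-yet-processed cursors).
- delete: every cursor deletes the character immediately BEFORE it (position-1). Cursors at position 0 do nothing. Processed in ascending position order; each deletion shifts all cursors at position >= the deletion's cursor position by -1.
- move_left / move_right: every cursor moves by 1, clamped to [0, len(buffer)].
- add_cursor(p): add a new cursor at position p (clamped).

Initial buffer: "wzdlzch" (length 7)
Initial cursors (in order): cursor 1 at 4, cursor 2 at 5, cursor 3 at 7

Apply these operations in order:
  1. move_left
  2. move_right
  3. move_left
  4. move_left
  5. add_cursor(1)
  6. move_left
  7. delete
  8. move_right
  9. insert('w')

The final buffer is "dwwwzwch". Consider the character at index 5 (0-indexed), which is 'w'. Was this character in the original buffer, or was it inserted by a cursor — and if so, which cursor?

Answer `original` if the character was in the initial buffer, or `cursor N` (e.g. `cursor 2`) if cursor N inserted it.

Answer: cursor 3

Derivation:
After op 1 (move_left): buffer="wzdlzch" (len 7), cursors c1@3 c2@4 c3@6, authorship .......
After op 2 (move_right): buffer="wzdlzch" (len 7), cursors c1@4 c2@5 c3@7, authorship .......
After op 3 (move_left): buffer="wzdlzch" (len 7), cursors c1@3 c2@4 c3@6, authorship .......
After op 4 (move_left): buffer="wzdlzch" (len 7), cursors c1@2 c2@3 c3@5, authorship .......
After op 5 (add_cursor(1)): buffer="wzdlzch" (len 7), cursors c4@1 c1@2 c2@3 c3@5, authorship .......
After op 6 (move_left): buffer="wzdlzch" (len 7), cursors c4@0 c1@1 c2@2 c3@4, authorship .......
After op 7 (delete): buffer="dzch" (len 4), cursors c1@0 c2@0 c4@0 c3@1, authorship ....
After op 8 (move_right): buffer="dzch" (len 4), cursors c1@1 c2@1 c4@1 c3@2, authorship ....
After op 9 (insert('w')): buffer="dwwwzwch" (len 8), cursors c1@4 c2@4 c4@4 c3@6, authorship .124.3..
Authorship (.=original, N=cursor N): . 1 2 4 . 3 . .
Index 5: author = 3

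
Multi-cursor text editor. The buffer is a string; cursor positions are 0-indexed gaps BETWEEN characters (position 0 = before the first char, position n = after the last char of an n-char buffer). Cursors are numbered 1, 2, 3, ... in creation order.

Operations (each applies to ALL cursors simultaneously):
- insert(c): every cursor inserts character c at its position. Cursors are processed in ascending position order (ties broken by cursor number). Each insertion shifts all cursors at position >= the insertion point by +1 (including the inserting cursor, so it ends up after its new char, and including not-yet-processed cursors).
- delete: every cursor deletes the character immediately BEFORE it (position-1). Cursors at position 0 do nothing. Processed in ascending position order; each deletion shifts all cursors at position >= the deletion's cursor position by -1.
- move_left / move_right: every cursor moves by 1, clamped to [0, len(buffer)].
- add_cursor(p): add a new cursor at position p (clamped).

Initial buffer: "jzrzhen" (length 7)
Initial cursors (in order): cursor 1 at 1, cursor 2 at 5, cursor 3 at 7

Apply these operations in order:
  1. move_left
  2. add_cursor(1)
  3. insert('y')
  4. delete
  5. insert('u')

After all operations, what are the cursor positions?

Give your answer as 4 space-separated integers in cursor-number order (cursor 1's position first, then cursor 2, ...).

After op 1 (move_left): buffer="jzrzhen" (len 7), cursors c1@0 c2@4 c3@6, authorship .......
After op 2 (add_cursor(1)): buffer="jzrzhen" (len 7), cursors c1@0 c4@1 c2@4 c3@6, authorship .......
After op 3 (insert('y')): buffer="yjyzrzyheyn" (len 11), cursors c1@1 c4@3 c2@7 c3@10, authorship 1.4...2..3.
After op 4 (delete): buffer="jzrzhen" (len 7), cursors c1@0 c4@1 c2@4 c3@6, authorship .......
After op 5 (insert('u')): buffer="ujuzrzuheun" (len 11), cursors c1@1 c4@3 c2@7 c3@10, authorship 1.4...2..3.

Answer: 1 7 10 3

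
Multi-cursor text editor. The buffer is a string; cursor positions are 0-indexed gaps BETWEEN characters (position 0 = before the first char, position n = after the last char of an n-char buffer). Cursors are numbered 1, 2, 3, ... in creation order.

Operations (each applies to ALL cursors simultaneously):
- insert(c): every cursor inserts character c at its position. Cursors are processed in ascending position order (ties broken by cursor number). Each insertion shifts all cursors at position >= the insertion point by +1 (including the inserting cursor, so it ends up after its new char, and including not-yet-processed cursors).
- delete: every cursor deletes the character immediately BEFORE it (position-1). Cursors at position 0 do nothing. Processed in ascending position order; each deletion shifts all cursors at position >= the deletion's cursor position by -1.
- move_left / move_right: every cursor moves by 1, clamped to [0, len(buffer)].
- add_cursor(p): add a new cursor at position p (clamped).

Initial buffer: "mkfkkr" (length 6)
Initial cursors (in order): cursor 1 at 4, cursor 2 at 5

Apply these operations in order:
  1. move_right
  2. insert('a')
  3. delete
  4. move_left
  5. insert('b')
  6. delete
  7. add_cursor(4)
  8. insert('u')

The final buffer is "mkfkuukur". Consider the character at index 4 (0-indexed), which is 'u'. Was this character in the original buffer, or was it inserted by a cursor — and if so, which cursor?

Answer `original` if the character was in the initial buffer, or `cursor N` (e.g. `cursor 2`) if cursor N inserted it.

After op 1 (move_right): buffer="mkfkkr" (len 6), cursors c1@5 c2@6, authorship ......
After op 2 (insert('a')): buffer="mkfkkara" (len 8), cursors c1@6 c2@8, authorship .....1.2
After op 3 (delete): buffer="mkfkkr" (len 6), cursors c1@5 c2@6, authorship ......
After op 4 (move_left): buffer="mkfkkr" (len 6), cursors c1@4 c2@5, authorship ......
After op 5 (insert('b')): buffer="mkfkbkbr" (len 8), cursors c1@5 c2@7, authorship ....1.2.
After op 6 (delete): buffer="mkfkkr" (len 6), cursors c1@4 c2@5, authorship ......
After op 7 (add_cursor(4)): buffer="mkfkkr" (len 6), cursors c1@4 c3@4 c2@5, authorship ......
After op 8 (insert('u')): buffer="mkfkuukur" (len 9), cursors c1@6 c3@6 c2@8, authorship ....13.2.
Authorship (.=original, N=cursor N): . . . . 1 3 . 2 .
Index 4: author = 1

Answer: cursor 1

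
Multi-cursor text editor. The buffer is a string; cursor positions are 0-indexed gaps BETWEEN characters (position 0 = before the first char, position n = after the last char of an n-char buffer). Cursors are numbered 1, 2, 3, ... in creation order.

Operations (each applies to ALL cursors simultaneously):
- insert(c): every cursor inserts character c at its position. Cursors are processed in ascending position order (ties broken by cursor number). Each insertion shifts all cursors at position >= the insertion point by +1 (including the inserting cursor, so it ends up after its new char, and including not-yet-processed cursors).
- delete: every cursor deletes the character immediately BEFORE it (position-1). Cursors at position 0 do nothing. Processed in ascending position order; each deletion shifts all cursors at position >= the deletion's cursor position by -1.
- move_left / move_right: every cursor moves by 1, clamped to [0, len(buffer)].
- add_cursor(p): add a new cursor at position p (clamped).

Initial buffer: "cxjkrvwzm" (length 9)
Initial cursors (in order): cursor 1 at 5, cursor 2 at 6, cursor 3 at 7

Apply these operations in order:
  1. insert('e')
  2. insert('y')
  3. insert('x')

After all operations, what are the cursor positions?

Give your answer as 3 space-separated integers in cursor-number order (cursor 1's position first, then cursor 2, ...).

After op 1 (insert('e')): buffer="cxjkrevewezm" (len 12), cursors c1@6 c2@8 c3@10, authorship .....1.2.3..
After op 2 (insert('y')): buffer="cxjkreyveyweyzm" (len 15), cursors c1@7 c2@10 c3@13, authorship .....11.22.33..
After op 3 (insert('x')): buffer="cxjkreyxveyxweyxzm" (len 18), cursors c1@8 c2@12 c3@16, authorship .....111.222.333..

Answer: 8 12 16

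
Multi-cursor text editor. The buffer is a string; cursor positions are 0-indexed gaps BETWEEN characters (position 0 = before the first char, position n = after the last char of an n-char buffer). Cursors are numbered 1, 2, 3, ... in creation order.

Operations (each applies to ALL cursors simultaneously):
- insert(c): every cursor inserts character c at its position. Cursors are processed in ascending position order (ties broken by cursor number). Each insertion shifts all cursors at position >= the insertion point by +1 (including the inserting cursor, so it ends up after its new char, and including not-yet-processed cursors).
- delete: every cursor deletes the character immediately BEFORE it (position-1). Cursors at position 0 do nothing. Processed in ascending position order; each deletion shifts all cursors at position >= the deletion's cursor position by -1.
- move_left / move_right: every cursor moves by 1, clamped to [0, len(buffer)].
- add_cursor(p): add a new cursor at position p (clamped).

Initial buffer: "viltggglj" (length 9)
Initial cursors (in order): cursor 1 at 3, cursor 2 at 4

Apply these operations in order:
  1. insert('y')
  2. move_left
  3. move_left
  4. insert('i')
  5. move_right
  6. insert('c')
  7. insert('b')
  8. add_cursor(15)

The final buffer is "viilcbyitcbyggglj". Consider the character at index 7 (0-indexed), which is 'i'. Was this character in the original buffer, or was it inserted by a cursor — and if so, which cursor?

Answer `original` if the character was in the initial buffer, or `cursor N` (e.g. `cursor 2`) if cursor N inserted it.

Answer: cursor 2

Derivation:
After op 1 (insert('y')): buffer="vilytyggglj" (len 11), cursors c1@4 c2@6, authorship ...1.2.....
After op 2 (move_left): buffer="vilytyggglj" (len 11), cursors c1@3 c2@5, authorship ...1.2.....
After op 3 (move_left): buffer="vilytyggglj" (len 11), cursors c1@2 c2@4, authorship ...1.2.....
After op 4 (insert('i')): buffer="viilyityggglj" (len 13), cursors c1@3 c2@6, authorship ..1.12.2.....
After op 5 (move_right): buffer="viilyityggglj" (len 13), cursors c1@4 c2@7, authorship ..1.12.2.....
After op 6 (insert('c')): buffer="viilcyitcyggglj" (len 15), cursors c1@5 c2@9, authorship ..1.112.22.....
After op 7 (insert('b')): buffer="viilcbyitcbyggglj" (len 17), cursors c1@6 c2@11, authorship ..1.1112.222.....
After op 8 (add_cursor(15)): buffer="viilcbyitcbyggglj" (len 17), cursors c1@6 c2@11 c3@15, authorship ..1.1112.222.....
Authorship (.=original, N=cursor N): . . 1 . 1 1 1 2 . 2 2 2 . . . . .
Index 7: author = 2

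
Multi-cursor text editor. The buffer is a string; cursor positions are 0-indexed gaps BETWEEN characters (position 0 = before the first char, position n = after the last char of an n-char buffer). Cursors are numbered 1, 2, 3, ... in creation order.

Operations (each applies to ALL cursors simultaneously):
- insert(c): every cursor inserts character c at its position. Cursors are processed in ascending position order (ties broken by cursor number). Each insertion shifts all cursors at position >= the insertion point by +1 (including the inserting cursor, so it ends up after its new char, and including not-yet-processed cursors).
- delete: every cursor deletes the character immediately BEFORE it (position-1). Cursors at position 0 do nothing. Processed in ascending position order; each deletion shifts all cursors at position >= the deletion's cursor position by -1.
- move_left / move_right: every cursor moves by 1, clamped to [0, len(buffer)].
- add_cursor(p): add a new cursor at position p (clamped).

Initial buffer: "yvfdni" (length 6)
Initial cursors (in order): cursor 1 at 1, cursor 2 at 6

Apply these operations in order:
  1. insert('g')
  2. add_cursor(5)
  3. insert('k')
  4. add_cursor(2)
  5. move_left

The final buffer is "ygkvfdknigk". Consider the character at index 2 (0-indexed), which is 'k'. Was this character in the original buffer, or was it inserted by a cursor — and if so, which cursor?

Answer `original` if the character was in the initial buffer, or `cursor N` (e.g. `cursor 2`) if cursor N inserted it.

Answer: cursor 1

Derivation:
After op 1 (insert('g')): buffer="ygvfdnig" (len 8), cursors c1@2 c2@8, authorship .1.....2
After op 2 (add_cursor(5)): buffer="ygvfdnig" (len 8), cursors c1@2 c3@5 c2@8, authorship .1.....2
After op 3 (insert('k')): buffer="ygkvfdknigk" (len 11), cursors c1@3 c3@7 c2@11, authorship .11...3..22
After op 4 (add_cursor(2)): buffer="ygkvfdknigk" (len 11), cursors c4@2 c1@3 c3@7 c2@11, authorship .11...3..22
After op 5 (move_left): buffer="ygkvfdknigk" (len 11), cursors c4@1 c1@2 c3@6 c2@10, authorship .11...3..22
Authorship (.=original, N=cursor N): . 1 1 . . . 3 . . 2 2
Index 2: author = 1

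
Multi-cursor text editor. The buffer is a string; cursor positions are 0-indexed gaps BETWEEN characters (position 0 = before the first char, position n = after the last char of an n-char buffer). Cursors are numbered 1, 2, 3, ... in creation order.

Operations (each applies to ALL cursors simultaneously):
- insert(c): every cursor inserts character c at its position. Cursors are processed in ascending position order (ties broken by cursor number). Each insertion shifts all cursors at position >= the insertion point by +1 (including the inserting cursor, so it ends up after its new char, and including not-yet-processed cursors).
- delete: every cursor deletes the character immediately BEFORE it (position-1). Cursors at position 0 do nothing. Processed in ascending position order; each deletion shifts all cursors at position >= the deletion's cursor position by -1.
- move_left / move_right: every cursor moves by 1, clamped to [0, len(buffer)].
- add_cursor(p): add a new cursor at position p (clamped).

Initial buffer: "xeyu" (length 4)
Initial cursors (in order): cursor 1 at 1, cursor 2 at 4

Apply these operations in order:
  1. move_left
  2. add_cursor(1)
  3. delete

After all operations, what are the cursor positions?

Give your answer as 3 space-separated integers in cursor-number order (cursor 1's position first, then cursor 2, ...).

Answer: 0 1 0

Derivation:
After op 1 (move_left): buffer="xeyu" (len 4), cursors c1@0 c2@3, authorship ....
After op 2 (add_cursor(1)): buffer="xeyu" (len 4), cursors c1@0 c3@1 c2@3, authorship ....
After op 3 (delete): buffer="eu" (len 2), cursors c1@0 c3@0 c2@1, authorship ..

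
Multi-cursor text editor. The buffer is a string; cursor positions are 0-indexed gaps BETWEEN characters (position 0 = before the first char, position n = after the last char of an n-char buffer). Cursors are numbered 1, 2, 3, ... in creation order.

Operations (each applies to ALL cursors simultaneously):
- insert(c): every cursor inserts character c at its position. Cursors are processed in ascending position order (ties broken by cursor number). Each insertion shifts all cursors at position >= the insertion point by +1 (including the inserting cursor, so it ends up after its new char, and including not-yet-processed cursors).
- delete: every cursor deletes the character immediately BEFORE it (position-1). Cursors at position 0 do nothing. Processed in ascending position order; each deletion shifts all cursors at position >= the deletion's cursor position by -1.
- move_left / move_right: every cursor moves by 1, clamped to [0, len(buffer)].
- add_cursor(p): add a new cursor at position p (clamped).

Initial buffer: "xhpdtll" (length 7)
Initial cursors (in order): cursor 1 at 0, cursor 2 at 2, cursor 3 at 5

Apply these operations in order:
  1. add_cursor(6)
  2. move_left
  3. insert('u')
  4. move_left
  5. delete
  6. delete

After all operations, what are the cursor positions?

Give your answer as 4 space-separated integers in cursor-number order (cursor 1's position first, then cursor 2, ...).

After op 1 (add_cursor(6)): buffer="xhpdtll" (len 7), cursors c1@0 c2@2 c3@5 c4@6, authorship .......
After op 2 (move_left): buffer="xhpdtll" (len 7), cursors c1@0 c2@1 c3@4 c4@5, authorship .......
After op 3 (insert('u')): buffer="uxuhpdutull" (len 11), cursors c1@1 c2@3 c3@7 c4@9, authorship 1.2...3.4..
After op 4 (move_left): buffer="uxuhpdutull" (len 11), cursors c1@0 c2@2 c3@6 c4@8, authorship 1.2...3.4..
After op 5 (delete): buffer="uuhpuull" (len 8), cursors c1@0 c2@1 c3@4 c4@5, authorship 12..34..
After op 6 (delete): buffer="uhull" (len 5), cursors c1@0 c2@0 c3@2 c4@2, authorship 2.4..

Answer: 0 0 2 2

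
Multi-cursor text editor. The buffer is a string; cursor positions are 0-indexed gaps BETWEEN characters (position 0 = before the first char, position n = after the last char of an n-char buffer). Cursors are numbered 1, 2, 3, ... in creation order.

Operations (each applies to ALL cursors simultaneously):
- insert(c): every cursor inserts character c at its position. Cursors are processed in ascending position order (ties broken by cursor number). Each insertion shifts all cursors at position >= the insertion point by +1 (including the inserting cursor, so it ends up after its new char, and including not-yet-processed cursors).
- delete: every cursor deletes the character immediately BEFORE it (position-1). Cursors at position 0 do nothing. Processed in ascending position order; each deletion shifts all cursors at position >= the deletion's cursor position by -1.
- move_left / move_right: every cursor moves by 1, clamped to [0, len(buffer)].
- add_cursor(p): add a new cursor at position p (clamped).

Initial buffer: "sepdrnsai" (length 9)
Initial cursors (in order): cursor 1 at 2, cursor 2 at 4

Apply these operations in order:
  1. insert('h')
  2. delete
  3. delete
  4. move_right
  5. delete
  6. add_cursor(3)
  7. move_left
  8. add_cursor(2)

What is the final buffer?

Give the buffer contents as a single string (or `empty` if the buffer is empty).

After op 1 (insert('h')): buffer="sehpdhrnsai" (len 11), cursors c1@3 c2@6, authorship ..1..2.....
After op 2 (delete): buffer="sepdrnsai" (len 9), cursors c1@2 c2@4, authorship .........
After op 3 (delete): buffer="sprnsai" (len 7), cursors c1@1 c2@2, authorship .......
After op 4 (move_right): buffer="sprnsai" (len 7), cursors c1@2 c2@3, authorship .......
After op 5 (delete): buffer="snsai" (len 5), cursors c1@1 c2@1, authorship .....
After op 6 (add_cursor(3)): buffer="snsai" (len 5), cursors c1@1 c2@1 c3@3, authorship .....
After op 7 (move_left): buffer="snsai" (len 5), cursors c1@0 c2@0 c3@2, authorship .....
After op 8 (add_cursor(2)): buffer="snsai" (len 5), cursors c1@0 c2@0 c3@2 c4@2, authorship .....

Answer: snsai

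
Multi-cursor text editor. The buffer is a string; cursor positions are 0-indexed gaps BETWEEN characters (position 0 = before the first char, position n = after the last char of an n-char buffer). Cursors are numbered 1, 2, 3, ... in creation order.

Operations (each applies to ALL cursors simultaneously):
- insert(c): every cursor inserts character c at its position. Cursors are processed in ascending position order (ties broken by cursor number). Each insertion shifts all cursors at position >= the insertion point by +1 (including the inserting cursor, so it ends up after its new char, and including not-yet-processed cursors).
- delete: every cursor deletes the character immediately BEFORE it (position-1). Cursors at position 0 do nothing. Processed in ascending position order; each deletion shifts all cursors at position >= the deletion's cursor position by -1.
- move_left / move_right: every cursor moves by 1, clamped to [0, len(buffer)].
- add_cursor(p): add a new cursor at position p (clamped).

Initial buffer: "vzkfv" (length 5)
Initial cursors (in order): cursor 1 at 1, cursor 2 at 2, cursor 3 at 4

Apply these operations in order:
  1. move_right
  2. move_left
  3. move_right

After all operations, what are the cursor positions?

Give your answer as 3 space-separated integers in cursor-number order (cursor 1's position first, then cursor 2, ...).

Answer: 2 3 5

Derivation:
After op 1 (move_right): buffer="vzkfv" (len 5), cursors c1@2 c2@3 c3@5, authorship .....
After op 2 (move_left): buffer="vzkfv" (len 5), cursors c1@1 c2@2 c3@4, authorship .....
After op 3 (move_right): buffer="vzkfv" (len 5), cursors c1@2 c2@3 c3@5, authorship .....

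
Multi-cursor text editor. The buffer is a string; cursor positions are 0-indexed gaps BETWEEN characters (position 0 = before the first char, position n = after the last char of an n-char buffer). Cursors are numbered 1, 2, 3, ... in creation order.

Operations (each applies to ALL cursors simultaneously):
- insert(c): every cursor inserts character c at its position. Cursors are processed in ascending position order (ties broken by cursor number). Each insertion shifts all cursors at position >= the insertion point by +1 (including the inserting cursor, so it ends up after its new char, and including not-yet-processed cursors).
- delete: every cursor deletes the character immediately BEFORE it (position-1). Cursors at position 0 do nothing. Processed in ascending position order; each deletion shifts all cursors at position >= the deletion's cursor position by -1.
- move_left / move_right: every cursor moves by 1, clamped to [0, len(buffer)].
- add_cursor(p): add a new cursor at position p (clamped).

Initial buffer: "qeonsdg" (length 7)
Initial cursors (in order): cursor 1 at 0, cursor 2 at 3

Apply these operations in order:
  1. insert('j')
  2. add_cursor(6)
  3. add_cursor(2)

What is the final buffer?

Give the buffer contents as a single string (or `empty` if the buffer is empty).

Answer: jqeojnsdg

Derivation:
After op 1 (insert('j')): buffer="jqeojnsdg" (len 9), cursors c1@1 c2@5, authorship 1...2....
After op 2 (add_cursor(6)): buffer="jqeojnsdg" (len 9), cursors c1@1 c2@5 c3@6, authorship 1...2....
After op 3 (add_cursor(2)): buffer="jqeojnsdg" (len 9), cursors c1@1 c4@2 c2@5 c3@6, authorship 1...2....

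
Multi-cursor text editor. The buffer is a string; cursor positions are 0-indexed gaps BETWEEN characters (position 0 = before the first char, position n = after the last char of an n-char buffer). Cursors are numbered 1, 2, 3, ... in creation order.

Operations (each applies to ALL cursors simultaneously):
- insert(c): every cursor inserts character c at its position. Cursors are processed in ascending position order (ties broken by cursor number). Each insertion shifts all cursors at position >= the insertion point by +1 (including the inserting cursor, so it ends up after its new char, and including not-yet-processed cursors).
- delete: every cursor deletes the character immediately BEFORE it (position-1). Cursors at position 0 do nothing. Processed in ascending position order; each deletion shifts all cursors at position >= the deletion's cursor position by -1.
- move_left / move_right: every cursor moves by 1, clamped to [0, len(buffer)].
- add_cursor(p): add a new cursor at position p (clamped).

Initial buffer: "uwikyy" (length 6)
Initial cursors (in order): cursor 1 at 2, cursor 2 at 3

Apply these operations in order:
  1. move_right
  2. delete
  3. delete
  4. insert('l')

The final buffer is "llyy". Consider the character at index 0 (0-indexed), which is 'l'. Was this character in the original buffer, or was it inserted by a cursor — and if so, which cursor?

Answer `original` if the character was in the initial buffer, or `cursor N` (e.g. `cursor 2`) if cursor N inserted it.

Answer: cursor 1

Derivation:
After op 1 (move_right): buffer="uwikyy" (len 6), cursors c1@3 c2@4, authorship ......
After op 2 (delete): buffer="uwyy" (len 4), cursors c1@2 c2@2, authorship ....
After op 3 (delete): buffer="yy" (len 2), cursors c1@0 c2@0, authorship ..
After op 4 (insert('l')): buffer="llyy" (len 4), cursors c1@2 c2@2, authorship 12..
Authorship (.=original, N=cursor N): 1 2 . .
Index 0: author = 1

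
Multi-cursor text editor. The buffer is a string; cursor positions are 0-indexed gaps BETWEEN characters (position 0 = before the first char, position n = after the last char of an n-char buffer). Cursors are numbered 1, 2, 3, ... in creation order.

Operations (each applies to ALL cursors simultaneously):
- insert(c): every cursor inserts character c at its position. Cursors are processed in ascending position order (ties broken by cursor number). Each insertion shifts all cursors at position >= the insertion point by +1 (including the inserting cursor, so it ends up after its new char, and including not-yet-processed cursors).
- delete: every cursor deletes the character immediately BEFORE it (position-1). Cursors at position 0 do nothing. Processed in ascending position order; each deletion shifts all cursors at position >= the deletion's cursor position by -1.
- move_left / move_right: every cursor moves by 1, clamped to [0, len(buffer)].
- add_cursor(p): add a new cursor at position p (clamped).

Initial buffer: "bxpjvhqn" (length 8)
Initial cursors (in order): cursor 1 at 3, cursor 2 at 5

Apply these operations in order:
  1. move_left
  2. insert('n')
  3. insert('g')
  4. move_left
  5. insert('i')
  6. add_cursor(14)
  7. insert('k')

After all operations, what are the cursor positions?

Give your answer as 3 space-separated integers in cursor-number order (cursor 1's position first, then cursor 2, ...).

After op 1 (move_left): buffer="bxpjvhqn" (len 8), cursors c1@2 c2@4, authorship ........
After op 2 (insert('n')): buffer="bxnpjnvhqn" (len 10), cursors c1@3 c2@6, authorship ..1..2....
After op 3 (insert('g')): buffer="bxngpjngvhqn" (len 12), cursors c1@4 c2@8, authorship ..11..22....
After op 4 (move_left): buffer="bxngpjngvhqn" (len 12), cursors c1@3 c2@7, authorship ..11..22....
After op 5 (insert('i')): buffer="bxnigpjnigvhqn" (len 14), cursors c1@4 c2@9, authorship ..111..222....
After op 6 (add_cursor(14)): buffer="bxnigpjnigvhqn" (len 14), cursors c1@4 c2@9 c3@14, authorship ..111..222....
After op 7 (insert('k')): buffer="bxnikgpjnikgvhqnk" (len 17), cursors c1@5 c2@11 c3@17, authorship ..1111..2222....3

Answer: 5 11 17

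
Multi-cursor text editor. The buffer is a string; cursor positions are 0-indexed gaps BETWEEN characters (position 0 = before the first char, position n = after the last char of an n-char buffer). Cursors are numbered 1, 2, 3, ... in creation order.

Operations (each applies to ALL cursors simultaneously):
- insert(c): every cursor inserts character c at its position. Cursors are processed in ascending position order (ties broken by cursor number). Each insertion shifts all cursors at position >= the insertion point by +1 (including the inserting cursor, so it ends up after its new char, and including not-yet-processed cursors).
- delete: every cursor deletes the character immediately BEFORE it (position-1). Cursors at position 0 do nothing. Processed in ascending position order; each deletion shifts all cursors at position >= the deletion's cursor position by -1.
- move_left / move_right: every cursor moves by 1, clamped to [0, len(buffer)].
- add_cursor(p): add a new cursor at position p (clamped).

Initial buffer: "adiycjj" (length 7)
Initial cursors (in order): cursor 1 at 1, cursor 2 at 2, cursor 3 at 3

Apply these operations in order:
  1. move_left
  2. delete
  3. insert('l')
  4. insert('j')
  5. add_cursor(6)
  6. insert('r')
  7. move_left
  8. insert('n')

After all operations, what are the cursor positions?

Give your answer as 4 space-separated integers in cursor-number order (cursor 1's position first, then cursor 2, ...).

Answer: 13 13 13 13

Derivation:
After op 1 (move_left): buffer="adiycjj" (len 7), cursors c1@0 c2@1 c3@2, authorship .......
After op 2 (delete): buffer="iycjj" (len 5), cursors c1@0 c2@0 c3@0, authorship .....
After op 3 (insert('l')): buffer="llliycjj" (len 8), cursors c1@3 c2@3 c3@3, authorship 123.....
After op 4 (insert('j')): buffer="llljjjiycjj" (len 11), cursors c1@6 c2@6 c3@6, authorship 123123.....
After op 5 (add_cursor(6)): buffer="llljjjiycjj" (len 11), cursors c1@6 c2@6 c3@6 c4@6, authorship 123123.....
After op 6 (insert('r')): buffer="llljjjrrrriycjj" (len 15), cursors c1@10 c2@10 c3@10 c4@10, authorship 1231231234.....
After op 7 (move_left): buffer="llljjjrrrriycjj" (len 15), cursors c1@9 c2@9 c3@9 c4@9, authorship 1231231234.....
After op 8 (insert('n')): buffer="llljjjrrrnnnnriycjj" (len 19), cursors c1@13 c2@13 c3@13 c4@13, authorship 12312312312344.....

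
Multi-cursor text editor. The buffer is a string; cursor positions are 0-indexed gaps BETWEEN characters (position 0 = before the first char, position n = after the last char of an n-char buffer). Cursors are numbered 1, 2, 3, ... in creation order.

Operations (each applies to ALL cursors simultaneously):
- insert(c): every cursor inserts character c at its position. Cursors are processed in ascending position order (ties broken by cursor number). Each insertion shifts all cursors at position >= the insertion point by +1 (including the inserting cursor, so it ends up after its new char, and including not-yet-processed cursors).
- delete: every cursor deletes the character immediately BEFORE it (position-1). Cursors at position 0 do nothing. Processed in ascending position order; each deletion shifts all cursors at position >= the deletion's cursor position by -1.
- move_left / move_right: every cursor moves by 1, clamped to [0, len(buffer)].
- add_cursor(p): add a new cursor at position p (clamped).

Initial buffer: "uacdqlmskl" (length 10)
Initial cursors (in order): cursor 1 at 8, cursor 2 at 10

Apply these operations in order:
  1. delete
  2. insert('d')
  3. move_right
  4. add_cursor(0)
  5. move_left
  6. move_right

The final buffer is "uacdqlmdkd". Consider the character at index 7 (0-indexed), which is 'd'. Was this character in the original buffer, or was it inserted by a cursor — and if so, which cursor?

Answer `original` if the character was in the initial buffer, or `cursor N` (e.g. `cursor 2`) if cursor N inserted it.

After op 1 (delete): buffer="uacdqlmk" (len 8), cursors c1@7 c2@8, authorship ........
After op 2 (insert('d')): buffer="uacdqlmdkd" (len 10), cursors c1@8 c2@10, authorship .......1.2
After op 3 (move_right): buffer="uacdqlmdkd" (len 10), cursors c1@9 c2@10, authorship .......1.2
After op 4 (add_cursor(0)): buffer="uacdqlmdkd" (len 10), cursors c3@0 c1@9 c2@10, authorship .......1.2
After op 5 (move_left): buffer="uacdqlmdkd" (len 10), cursors c3@0 c1@8 c2@9, authorship .......1.2
After op 6 (move_right): buffer="uacdqlmdkd" (len 10), cursors c3@1 c1@9 c2@10, authorship .......1.2
Authorship (.=original, N=cursor N): . . . . . . . 1 . 2
Index 7: author = 1

Answer: cursor 1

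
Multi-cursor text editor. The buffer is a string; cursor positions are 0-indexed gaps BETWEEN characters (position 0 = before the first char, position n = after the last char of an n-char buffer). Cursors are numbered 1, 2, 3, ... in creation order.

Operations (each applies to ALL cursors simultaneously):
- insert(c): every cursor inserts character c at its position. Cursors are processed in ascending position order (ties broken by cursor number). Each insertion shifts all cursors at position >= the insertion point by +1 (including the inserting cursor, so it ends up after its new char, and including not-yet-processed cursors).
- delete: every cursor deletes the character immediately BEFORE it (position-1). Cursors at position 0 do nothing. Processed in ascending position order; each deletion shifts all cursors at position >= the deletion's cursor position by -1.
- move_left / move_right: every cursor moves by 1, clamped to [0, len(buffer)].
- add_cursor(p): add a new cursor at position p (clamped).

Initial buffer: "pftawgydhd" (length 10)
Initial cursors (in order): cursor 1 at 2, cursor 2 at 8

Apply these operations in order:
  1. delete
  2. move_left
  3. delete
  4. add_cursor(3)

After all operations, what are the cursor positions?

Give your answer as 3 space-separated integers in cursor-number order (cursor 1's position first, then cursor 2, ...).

Answer: 0 4 3

Derivation:
After op 1 (delete): buffer="ptawgyhd" (len 8), cursors c1@1 c2@6, authorship ........
After op 2 (move_left): buffer="ptawgyhd" (len 8), cursors c1@0 c2@5, authorship ........
After op 3 (delete): buffer="ptawyhd" (len 7), cursors c1@0 c2@4, authorship .......
After op 4 (add_cursor(3)): buffer="ptawyhd" (len 7), cursors c1@0 c3@3 c2@4, authorship .......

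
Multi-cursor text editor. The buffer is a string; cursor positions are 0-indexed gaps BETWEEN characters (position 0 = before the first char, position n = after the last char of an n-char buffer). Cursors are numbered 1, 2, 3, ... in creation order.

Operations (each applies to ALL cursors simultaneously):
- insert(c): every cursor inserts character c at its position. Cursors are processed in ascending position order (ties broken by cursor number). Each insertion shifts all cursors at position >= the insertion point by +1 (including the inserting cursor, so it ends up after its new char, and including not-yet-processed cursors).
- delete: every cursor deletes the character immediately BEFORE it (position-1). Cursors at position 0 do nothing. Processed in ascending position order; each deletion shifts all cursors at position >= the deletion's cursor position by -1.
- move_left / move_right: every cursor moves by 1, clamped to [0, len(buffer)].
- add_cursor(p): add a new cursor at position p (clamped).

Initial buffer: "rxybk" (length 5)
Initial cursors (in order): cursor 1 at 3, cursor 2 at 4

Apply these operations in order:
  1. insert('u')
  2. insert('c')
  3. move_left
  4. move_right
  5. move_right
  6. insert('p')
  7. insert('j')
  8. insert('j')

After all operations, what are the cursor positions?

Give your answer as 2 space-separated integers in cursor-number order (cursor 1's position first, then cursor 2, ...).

Answer: 9 15

Derivation:
After op 1 (insert('u')): buffer="rxyubuk" (len 7), cursors c1@4 c2@6, authorship ...1.2.
After op 2 (insert('c')): buffer="rxyucbuck" (len 9), cursors c1@5 c2@8, authorship ...11.22.
After op 3 (move_left): buffer="rxyucbuck" (len 9), cursors c1@4 c2@7, authorship ...11.22.
After op 4 (move_right): buffer="rxyucbuck" (len 9), cursors c1@5 c2@8, authorship ...11.22.
After op 5 (move_right): buffer="rxyucbuck" (len 9), cursors c1@6 c2@9, authorship ...11.22.
After op 6 (insert('p')): buffer="rxyucbpuckp" (len 11), cursors c1@7 c2@11, authorship ...11.122.2
After op 7 (insert('j')): buffer="rxyucbpjuckpj" (len 13), cursors c1@8 c2@13, authorship ...11.1122.22
After op 8 (insert('j')): buffer="rxyucbpjjuckpjj" (len 15), cursors c1@9 c2@15, authorship ...11.11122.222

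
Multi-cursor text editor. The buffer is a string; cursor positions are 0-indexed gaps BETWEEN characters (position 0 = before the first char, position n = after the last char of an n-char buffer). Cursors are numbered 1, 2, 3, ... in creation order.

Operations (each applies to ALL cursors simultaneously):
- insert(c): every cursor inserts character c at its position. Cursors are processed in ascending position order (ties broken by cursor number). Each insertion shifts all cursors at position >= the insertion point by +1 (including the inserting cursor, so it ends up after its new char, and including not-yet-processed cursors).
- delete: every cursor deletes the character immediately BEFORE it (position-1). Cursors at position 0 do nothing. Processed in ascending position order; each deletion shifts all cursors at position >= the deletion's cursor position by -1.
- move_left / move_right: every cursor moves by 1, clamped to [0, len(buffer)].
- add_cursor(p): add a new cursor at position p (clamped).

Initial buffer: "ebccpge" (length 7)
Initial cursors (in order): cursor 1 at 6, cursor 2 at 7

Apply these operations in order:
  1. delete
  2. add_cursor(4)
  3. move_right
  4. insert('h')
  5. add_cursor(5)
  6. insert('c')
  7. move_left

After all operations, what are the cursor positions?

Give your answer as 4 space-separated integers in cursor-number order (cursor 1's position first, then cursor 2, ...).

After op 1 (delete): buffer="ebccp" (len 5), cursors c1@5 c2@5, authorship .....
After op 2 (add_cursor(4)): buffer="ebccp" (len 5), cursors c3@4 c1@5 c2@5, authorship .....
After op 3 (move_right): buffer="ebccp" (len 5), cursors c1@5 c2@5 c3@5, authorship .....
After op 4 (insert('h')): buffer="ebccphhh" (len 8), cursors c1@8 c2@8 c3@8, authorship .....123
After op 5 (add_cursor(5)): buffer="ebccphhh" (len 8), cursors c4@5 c1@8 c2@8 c3@8, authorship .....123
After op 6 (insert('c')): buffer="ebccpchhhccc" (len 12), cursors c4@6 c1@12 c2@12 c3@12, authorship .....4123123
After op 7 (move_left): buffer="ebccpchhhccc" (len 12), cursors c4@5 c1@11 c2@11 c3@11, authorship .....4123123

Answer: 11 11 11 5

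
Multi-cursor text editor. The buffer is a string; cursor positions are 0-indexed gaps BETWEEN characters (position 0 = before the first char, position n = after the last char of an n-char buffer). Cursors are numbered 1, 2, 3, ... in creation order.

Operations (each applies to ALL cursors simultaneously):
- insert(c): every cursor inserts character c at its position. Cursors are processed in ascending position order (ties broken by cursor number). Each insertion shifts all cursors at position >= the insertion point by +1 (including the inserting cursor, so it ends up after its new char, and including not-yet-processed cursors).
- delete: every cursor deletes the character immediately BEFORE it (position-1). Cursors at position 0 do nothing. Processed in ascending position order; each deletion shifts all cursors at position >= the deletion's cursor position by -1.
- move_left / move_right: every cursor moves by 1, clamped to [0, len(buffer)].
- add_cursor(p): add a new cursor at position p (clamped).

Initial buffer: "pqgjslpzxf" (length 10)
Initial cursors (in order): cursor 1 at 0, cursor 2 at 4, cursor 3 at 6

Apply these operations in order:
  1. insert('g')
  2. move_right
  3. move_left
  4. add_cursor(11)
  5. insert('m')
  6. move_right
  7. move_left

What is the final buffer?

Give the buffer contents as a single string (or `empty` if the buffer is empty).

After op 1 (insert('g')): buffer="gpqgjgslgpzxf" (len 13), cursors c1@1 c2@6 c3@9, authorship 1....2..3....
After op 2 (move_right): buffer="gpqgjgslgpzxf" (len 13), cursors c1@2 c2@7 c3@10, authorship 1....2..3....
After op 3 (move_left): buffer="gpqgjgslgpzxf" (len 13), cursors c1@1 c2@6 c3@9, authorship 1....2..3....
After op 4 (add_cursor(11)): buffer="gpqgjgslgpzxf" (len 13), cursors c1@1 c2@6 c3@9 c4@11, authorship 1....2..3....
After op 5 (insert('m')): buffer="gmpqgjgmslgmpzmxf" (len 17), cursors c1@2 c2@8 c3@12 c4@15, authorship 11....22..33..4..
After op 6 (move_right): buffer="gmpqgjgmslgmpzmxf" (len 17), cursors c1@3 c2@9 c3@13 c4@16, authorship 11....22..33..4..
After op 7 (move_left): buffer="gmpqgjgmslgmpzmxf" (len 17), cursors c1@2 c2@8 c3@12 c4@15, authorship 11....22..33..4..

Answer: gmpqgjgmslgmpzmxf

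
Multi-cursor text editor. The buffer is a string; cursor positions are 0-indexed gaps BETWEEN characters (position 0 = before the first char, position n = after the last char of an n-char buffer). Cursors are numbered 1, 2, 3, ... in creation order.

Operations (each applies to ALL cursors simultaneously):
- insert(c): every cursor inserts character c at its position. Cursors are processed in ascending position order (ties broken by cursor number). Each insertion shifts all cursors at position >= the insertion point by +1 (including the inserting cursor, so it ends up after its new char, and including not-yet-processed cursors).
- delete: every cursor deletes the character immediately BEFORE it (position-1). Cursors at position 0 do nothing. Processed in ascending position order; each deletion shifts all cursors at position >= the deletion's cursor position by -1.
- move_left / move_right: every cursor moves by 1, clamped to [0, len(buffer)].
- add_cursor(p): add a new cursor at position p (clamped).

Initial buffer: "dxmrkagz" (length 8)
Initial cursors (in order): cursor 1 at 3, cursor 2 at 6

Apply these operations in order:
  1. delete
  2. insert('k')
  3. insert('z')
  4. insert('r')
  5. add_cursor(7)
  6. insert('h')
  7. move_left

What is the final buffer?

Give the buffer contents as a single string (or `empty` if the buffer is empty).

Answer: dxkzrhrkhkzrhgz

Derivation:
After op 1 (delete): buffer="dxrkgz" (len 6), cursors c1@2 c2@4, authorship ......
After op 2 (insert('k')): buffer="dxkrkkgz" (len 8), cursors c1@3 c2@6, authorship ..1..2..
After op 3 (insert('z')): buffer="dxkzrkkzgz" (len 10), cursors c1@4 c2@8, authorship ..11..22..
After op 4 (insert('r')): buffer="dxkzrrkkzrgz" (len 12), cursors c1@5 c2@10, authorship ..111..222..
After op 5 (add_cursor(7)): buffer="dxkzrrkkzrgz" (len 12), cursors c1@5 c3@7 c2@10, authorship ..111..222..
After op 6 (insert('h')): buffer="dxkzrhrkhkzrhgz" (len 15), cursors c1@6 c3@9 c2@13, authorship ..1111..32222..
After op 7 (move_left): buffer="dxkzrhrkhkzrhgz" (len 15), cursors c1@5 c3@8 c2@12, authorship ..1111..32222..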